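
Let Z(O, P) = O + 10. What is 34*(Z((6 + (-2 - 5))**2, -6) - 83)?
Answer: -2448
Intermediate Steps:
Z(O, P) = 10 + O
34*(Z((6 + (-2 - 5))**2, -6) - 83) = 34*((10 + (6 + (-2 - 5))**2) - 83) = 34*((10 + (6 - 7)**2) - 83) = 34*((10 + (-1)**2) - 83) = 34*((10 + 1) - 83) = 34*(11 - 83) = 34*(-72) = -2448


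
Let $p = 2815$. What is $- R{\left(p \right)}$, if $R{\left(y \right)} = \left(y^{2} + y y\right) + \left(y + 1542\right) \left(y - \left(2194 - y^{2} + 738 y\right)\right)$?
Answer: $-25492865682$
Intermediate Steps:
$R{\left(y \right)} = 2 y^{2} + \left(1542 + y\right) \left(-2194 + y^{2} - 737 y\right)$ ($R{\left(y \right)} = \left(y^{2} + y^{2}\right) + \left(1542 + y\right) \left(y - \left(2194 - y^{2} + 738 y\right)\right) = 2 y^{2} + \left(1542 + y\right) \left(-2194 + y^{2} - 737 y\right)$)
$- R{\left(p \right)} = - (-3383148 + 2815^{3} - 3205294120 + 807 \cdot 2815^{2}) = - (-3383148 + 22306693375 - 3205294120 + 807 \cdot 7924225) = - (-3383148 + 22306693375 - 3205294120 + 6394849575) = \left(-1\right) 25492865682 = -25492865682$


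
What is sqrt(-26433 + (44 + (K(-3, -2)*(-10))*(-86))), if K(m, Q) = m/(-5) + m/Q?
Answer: I*sqrt(24583) ≈ 156.79*I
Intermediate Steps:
K(m, Q) = -m/5 + m/Q (K(m, Q) = m*(-1/5) + m/Q = -m/5 + m/Q)
sqrt(-26433 + (44 + (K(-3, -2)*(-10))*(-86))) = sqrt(-26433 + (44 + ((-1/5*(-3) - 3/(-2))*(-10))*(-86))) = sqrt(-26433 + (44 + ((3/5 - 3*(-1/2))*(-10))*(-86))) = sqrt(-26433 + (44 + ((3/5 + 3/2)*(-10))*(-86))) = sqrt(-26433 + (44 + ((21/10)*(-10))*(-86))) = sqrt(-26433 + (44 - 21*(-86))) = sqrt(-26433 + (44 + 1806)) = sqrt(-26433 + 1850) = sqrt(-24583) = I*sqrt(24583)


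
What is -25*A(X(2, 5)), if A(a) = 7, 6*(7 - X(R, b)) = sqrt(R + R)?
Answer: -175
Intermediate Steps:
X(R, b) = 7 - sqrt(2)*sqrt(R)/6 (X(R, b) = 7 - sqrt(R + R)/6 = 7 - sqrt(2)*sqrt(R)/6)
-25*A(X(2, 5)) = -25*7 = -175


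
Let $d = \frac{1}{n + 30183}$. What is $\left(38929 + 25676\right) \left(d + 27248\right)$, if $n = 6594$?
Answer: $\frac{21580216974895}{12259} \approx 1.7604 \cdot 10^{9}$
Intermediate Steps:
$d = \frac{1}{36777}$ ($d = \frac{1}{6594 + 30183} = \frac{1}{36777} \approx 2.7191 \cdot 10^{-5}$)
$\left(38929 + 25676\right) \left(d + 27248\right) = \left(38929 + 25676\right) \left(\frac{1}{36777} + 27248\right) = 64605 \cdot \frac{1002099697}{36777} = \frac{21580216974895}{12259}$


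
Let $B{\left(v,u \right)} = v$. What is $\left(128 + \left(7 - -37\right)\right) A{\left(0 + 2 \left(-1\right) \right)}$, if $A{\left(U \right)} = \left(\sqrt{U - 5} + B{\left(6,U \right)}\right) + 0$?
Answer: $1032 + 172 i \sqrt{7} \approx 1032.0 + 455.07 i$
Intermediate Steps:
$A{\left(U \right)} = 6 + \sqrt{-5 + U}$ ($A{\left(U \right)} = \left(\sqrt{U - 5} + 6\right) + 0 = \left(\sqrt{-5 + U} + 6\right) + 0 = \left(6 + \sqrt{-5 + U}\right) + 0 = 6 + \sqrt{-5 + U}$)
$\left(128 + \left(7 - -37\right)\right) A{\left(0 + 2 \left(-1\right) \right)} = \left(128 + \left(7 - -37\right)\right) \left(6 + \sqrt{-5 + \left(0 + 2 \left(-1\right)\right)}\right) = \left(128 + \left(7 + 37\right)\right) \left(6 + \sqrt{-5 + \left(0 - 2\right)}\right) = \left(128 + 44\right) \left(6 + \sqrt{-5 - 2}\right) = 172 \left(6 + \sqrt{-7}\right) = 172 \left(6 + i \sqrt{7}\right) = 1032 + 172 i \sqrt{7}$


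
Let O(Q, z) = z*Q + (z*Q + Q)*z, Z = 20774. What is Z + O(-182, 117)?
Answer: -2513212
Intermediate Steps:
O(Q, z) = Q*z + z*(Q + Q*z) (O(Q, z) = Q*z + (Q*z + Q)*z = Q*z + (Q + Q*z)*z = Q*z + z*(Q + Q*z))
Z + O(-182, 117) = 20774 - 182*117*(2 + 117) = 20774 - 182*117*119 = 20774 - 2533986 = -2513212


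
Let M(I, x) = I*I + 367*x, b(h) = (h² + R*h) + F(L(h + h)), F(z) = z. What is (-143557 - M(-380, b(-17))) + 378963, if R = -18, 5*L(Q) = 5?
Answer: -127726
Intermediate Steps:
L(Q) = 1 (L(Q) = (⅕)*5 = 1)
b(h) = 1 + h² - 18*h (b(h) = (h² - 18*h) + 1 = 1 + h² - 18*h)
M(I, x) = I² + 367*x
(-143557 - M(-380, b(-17))) + 378963 = (-143557 - ((-380)² + 367*(1 + (-17)² - 18*(-17)))) + 378963 = (-143557 - (144400 + 367*(1 + 289 + 306))) + 378963 = (-143557 - (144400 + 367*596)) + 378963 = (-143557 - (144400 + 218732)) + 378963 = (-143557 - 1*363132) + 378963 = (-143557 - 363132) + 378963 = -506689 + 378963 = -127726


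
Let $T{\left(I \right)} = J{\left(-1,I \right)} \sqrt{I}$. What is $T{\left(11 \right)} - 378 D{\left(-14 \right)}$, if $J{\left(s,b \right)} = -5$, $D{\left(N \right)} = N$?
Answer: $5292 - 5 \sqrt{11} \approx 5275.4$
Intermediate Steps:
$T{\left(I \right)} = - 5 \sqrt{I}$
$T{\left(11 \right)} - 378 D{\left(-14 \right)} = - 5 \sqrt{11} - -5292 = - 5 \sqrt{11} + 5292 = 5292 - 5 \sqrt{11}$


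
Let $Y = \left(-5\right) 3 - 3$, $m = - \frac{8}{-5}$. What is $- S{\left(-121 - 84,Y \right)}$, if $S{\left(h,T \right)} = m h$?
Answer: $328$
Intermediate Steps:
$m = \frac{8}{5}$ ($m = \left(-8\right) \left(- \frac{1}{5}\right) = \frac{8}{5} \approx 1.6$)
$Y = -18$ ($Y = -15 - 3 = -18$)
$S{\left(h,T \right)} = \frac{8 h}{5}$
$- S{\left(-121 - 84,Y \right)} = - \frac{8 \left(-121 - 84\right)}{5} = - \frac{8 \left(-205\right)}{5} = \left(-1\right) \left(-328\right) = 328$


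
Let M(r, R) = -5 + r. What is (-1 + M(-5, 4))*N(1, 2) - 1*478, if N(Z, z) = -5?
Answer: -423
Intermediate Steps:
(-1 + M(-5, 4))*N(1, 2) - 1*478 = (-1 + (-5 - 5))*(-5) - 1*478 = (-1 - 10)*(-5) - 478 = -11*(-5) - 478 = 55 - 478 = -423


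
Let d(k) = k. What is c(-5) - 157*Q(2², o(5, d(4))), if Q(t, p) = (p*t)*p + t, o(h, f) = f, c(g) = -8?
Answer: -10684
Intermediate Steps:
Q(t, p) = t + t*p² (Q(t, p) = t*p² + t = t + t*p²)
c(-5) - 157*Q(2², o(5, d(4))) = -8 - 157*2²*(1 + 4²) = -8 - 628*(1 + 16) = -8 - 628*17 = -8 - 157*68 = -8 - 10676 = -10684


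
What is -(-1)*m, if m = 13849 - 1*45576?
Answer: -31727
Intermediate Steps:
m = -31727 (m = 13849 - 45576 = -31727)
-(-1)*m = -(-1)*(-31727) = -1*31727 = -31727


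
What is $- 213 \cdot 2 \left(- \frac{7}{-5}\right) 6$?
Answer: $- \frac{17892}{5} \approx -3578.4$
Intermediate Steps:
$- 213 \cdot 2 \left(- \frac{7}{-5}\right) 6 = - 213 \cdot 2 \left(\left(-7\right) \left(- \frac{1}{5}\right)\right) 6 = - 213 \cdot 2 \cdot \frac{7}{5} \cdot 6 = - 213 \cdot \frac{14}{5} \cdot 6 = \left(-213\right) \frac{84}{5} = - \frac{17892}{5}$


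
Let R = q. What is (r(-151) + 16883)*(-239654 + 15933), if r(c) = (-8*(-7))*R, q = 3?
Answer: -3814666771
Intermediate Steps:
R = 3
r(c) = 168 (r(c) = -8*(-7)*3 = 56*3 = 168)
(r(-151) + 16883)*(-239654 + 15933) = (168 + 16883)*(-239654 + 15933) = 17051*(-223721) = -3814666771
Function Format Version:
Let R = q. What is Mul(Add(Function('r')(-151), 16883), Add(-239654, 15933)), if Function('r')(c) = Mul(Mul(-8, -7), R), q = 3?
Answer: -3814666771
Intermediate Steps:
R = 3
Function('r')(c) = 168 (Function('r')(c) = Mul(Mul(-8, -7), 3) = Mul(56, 3) = 168)
Mul(Add(Function('r')(-151), 16883), Add(-239654, 15933)) = Mul(Add(168, 16883), Add(-239654, 15933)) = Mul(17051, -223721) = -3814666771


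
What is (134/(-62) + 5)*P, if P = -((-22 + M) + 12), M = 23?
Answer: -1144/31 ≈ -36.903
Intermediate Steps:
P = -13 (P = -((-22 + 23) + 12) = -(1 + 12) = -1*13 = -13)
(134/(-62) + 5)*P = (134/(-62) + 5)*(-13) = (134*(-1/62) + 5)*(-13) = (-67/31 + 5)*(-13) = (88/31)*(-13) = -1144/31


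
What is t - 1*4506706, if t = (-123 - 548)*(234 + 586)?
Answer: -5056926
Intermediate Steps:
t = -550220 (t = -671*820 = -550220)
t - 1*4506706 = -550220 - 1*4506706 = -550220 - 4506706 = -5056926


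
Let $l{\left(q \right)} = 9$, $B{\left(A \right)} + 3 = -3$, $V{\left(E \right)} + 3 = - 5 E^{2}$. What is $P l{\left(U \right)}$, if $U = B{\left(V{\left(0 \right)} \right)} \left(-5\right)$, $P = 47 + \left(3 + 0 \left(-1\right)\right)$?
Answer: $450$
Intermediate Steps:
$V{\left(E \right)} = -3 - 5 E^{2}$
$P = 50$ ($P = 47 + \left(3 + 0\right) = 47 + 3 = 50$)
$B{\left(A \right)} = -6$ ($B{\left(A \right)} = -3 - 3 = -6$)
$U = 30$ ($U = \left(-6\right) \left(-5\right) = 30$)
$P l{\left(U \right)} = 50 \cdot 9 = 450$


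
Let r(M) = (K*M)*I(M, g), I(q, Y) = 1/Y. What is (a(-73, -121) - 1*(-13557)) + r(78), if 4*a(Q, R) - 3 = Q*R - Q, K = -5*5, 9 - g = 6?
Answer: 60537/4 ≈ 15134.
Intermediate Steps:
g = 3 (g = 9 - 1*6 = 9 - 6 = 3)
K = -25
a(Q, R) = ¾ - Q/4 + Q*R/4 (a(Q, R) = ¾ + (Q*R - Q)/4 = ¾ + (-Q + Q*R)/4 = ¾ + (-Q/4 + Q*R/4) = ¾ - Q/4 + Q*R/4)
r(M) = -25*M/3
(a(-73, -121) - 1*(-13557)) + r(78) = ((¾ - ¼*(-73) + (¼)*(-73)*(-121)) - 1*(-13557)) - 25/3*78 = ((¾ + 73/4 + 8833/4) + 13557) - 650 = (8909/4 + 13557) - 650 = 63137/4 - 650 = 60537/4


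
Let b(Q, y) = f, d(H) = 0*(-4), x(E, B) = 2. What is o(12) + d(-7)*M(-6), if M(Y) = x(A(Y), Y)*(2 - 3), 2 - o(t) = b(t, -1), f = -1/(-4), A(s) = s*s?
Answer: 7/4 ≈ 1.7500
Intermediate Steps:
A(s) = s²
f = ¼ (f = -1*(-¼) = ¼ ≈ 0.25000)
d(H) = 0
b(Q, y) = ¼
o(t) = 7/4 (o(t) = 2 - 1*¼ = 2 - ¼ = 7/4)
M(Y) = -2 (M(Y) = 2*(2 - 3) = 2*(-1) = -2)
o(12) + d(-7)*M(-6) = 7/4 + 0*(-2) = 7/4 + 0 = 7/4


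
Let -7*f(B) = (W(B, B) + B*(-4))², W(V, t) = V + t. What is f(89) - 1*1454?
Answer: -41862/7 ≈ -5980.3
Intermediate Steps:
f(B) = -4*B²/7 (f(B) = -((B + B) + B*(-4))²/7 = -(2*B - 4*B)²/7 = -4*B²/7)
f(89) - 1*1454 = -4/7*89² - 1*1454 = -4/7*7921 - 1454 = -31684/7 - 1454 = -41862/7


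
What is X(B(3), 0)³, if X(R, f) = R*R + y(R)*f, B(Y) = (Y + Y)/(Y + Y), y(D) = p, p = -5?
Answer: 1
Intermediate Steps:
y(D) = -5
B(Y) = 1 (B(Y) = (2*Y)/((2*Y)) = (2*Y)*(1/(2*Y)) = 1)
X(R, f) = R² - 5*f (X(R, f) = R*R - 5*f = R² - 5*f)
X(B(3), 0)³ = (1² - 5*0)³ = (1 + 0)³ = 1³ = 1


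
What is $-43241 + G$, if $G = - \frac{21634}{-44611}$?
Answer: $- \frac{1929002617}{44611} \approx -43241.0$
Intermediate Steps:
$G = \frac{21634}{44611}$ ($G = \left(-21634\right) \left(- \frac{1}{44611}\right) = \frac{21634}{44611} \approx 0.48495$)
$-43241 + G = -43241 + \frac{21634}{44611} = - \frac{1929002617}{44611}$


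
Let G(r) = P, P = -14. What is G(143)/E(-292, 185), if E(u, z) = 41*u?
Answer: 7/5986 ≈ 0.0011694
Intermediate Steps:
G(r) = -14
G(143)/E(-292, 185) = -14/(41*(-292)) = -14/(-11972) = -14*(-1/11972) = 7/5986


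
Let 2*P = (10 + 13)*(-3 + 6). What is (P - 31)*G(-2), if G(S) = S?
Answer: -7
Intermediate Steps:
P = 69/2 (P = ((10 + 13)*(-3 + 6))/2 = (23*3)/2 = (½)*69 = 69/2 ≈ 34.500)
(P - 31)*G(-2) = (69/2 - 31)*(-2) = (7/2)*(-2) = -7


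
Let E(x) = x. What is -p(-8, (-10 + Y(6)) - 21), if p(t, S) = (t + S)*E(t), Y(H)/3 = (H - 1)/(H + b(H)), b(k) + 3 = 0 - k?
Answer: -352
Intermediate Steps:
b(k) = -3 - k (b(k) = -3 + (0 - k) = -3 - k)
Y(H) = 1 - H (Y(H) = 3*((H - 1)/(H + (-3 - H))) = 3*((-1 + H)/(-3)) = 3*((-1 + H)*(-1/3)) = 3*(1/3 - H/3) = 1 - H)
p(t, S) = t*(S + t) (p(t, S) = (t + S)*t = (S + t)*t = t*(S + t))
-p(-8, (-10 + Y(6)) - 21) = -(-8)*(((-10 + (1 - 1*6)) - 21) - 8) = -(-8)*(((-10 + (1 - 6)) - 21) - 8) = -(-8)*(((-10 - 5) - 21) - 8) = -(-8)*((-15 - 21) - 8) = -(-8)*(-36 - 8) = -(-8)*(-44) = -1*352 = -352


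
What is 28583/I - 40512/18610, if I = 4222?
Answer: 180443983/39285710 ≈ 4.5931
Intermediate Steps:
28583/I - 40512/18610 = 28583/4222 - 40512/18610 = 28583*(1/4222) - 40512*1/18610 = 28583/4222 - 20256/9305 = 180443983/39285710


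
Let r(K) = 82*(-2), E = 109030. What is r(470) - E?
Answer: -109194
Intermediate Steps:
r(K) = -164
r(470) - E = -164 - 1*109030 = -164 - 109030 = -109194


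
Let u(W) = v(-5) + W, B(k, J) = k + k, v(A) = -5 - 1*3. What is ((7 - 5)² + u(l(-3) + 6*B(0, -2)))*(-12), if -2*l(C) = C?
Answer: 30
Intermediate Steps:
l(C) = -C/2
v(A) = -8 (v(A) = -5 - 3 = -8)
B(k, J) = 2*k
u(W) = -8 + W
((7 - 5)² + u(l(-3) + 6*B(0, -2)))*(-12) = ((7 - 5)² + (-8 + (-½*(-3) + 6*(2*0))))*(-12) = (2² + (-8 + (3/2 + 6*0)))*(-12) = (4 + (-8 + (3/2 + 0)))*(-12) = (4 + (-8 + 3/2))*(-12) = (4 - 13/2)*(-12) = -5/2*(-12) = 30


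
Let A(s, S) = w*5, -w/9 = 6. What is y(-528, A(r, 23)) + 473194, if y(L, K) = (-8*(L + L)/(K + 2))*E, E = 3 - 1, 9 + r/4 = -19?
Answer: 31699774/67 ≈ 4.7313e+5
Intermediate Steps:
r = -112 (r = -36 + 4*(-19) = -36 - 76 = -112)
w = -54 (w = -9*6 = -54)
A(s, S) = -270 (A(s, S) = -54*5 = -270)
E = 2
y(L, K) = -32*L/(2 + K) (y(L, K) = -8*(L + L)/(K + 2)*2 = -8*2*L/(2 + K)*2 = -16*L/(2 + K)*2 = -32*L/(2 + K))
y(-528, A(r, 23)) + 473194 = -32*(-528)/(2 - 270) + 473194 = -32*(-528)/(-268) + 473194 = -32*(-528)*(-1/268) + 473194 = -4224/67 + 473194 = 31699774/67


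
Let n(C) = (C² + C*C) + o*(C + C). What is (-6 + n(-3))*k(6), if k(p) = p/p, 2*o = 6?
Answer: -6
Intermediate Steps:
o = 3 (o = (½)*6 = 3)
k(p) = 1
n(C) = 2*C² + 6*C (n(C) = (C² + C*C) + 3*(C + C) = (C² + C²) + 3*(2*C) = 2*C² + 6*C)
(-6 + n(-3))*k(6) = (-6 + 2*(-3)*(3 - 3))*1 = (-6 + 2*(-3)*0)*1 = (-6 + 0)*1 = -6*1 = -6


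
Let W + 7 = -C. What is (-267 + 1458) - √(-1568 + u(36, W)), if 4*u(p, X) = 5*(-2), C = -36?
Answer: 1191 - 3*I*√698/2 ≈ 1191.0 - 39.63*I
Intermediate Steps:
W = 29 (W = -7 - 1*(-36) = -7 + 36 = 29)
u(p, X) = -5/2 (u(p, X) = (5*(-2))/4 = (¼)*(-10) = -5/2)
(-267 + 1458) - √(-1568 + u(36, W)) = (-267 + 1458) - √(-1568 - 5/2) = 1191 - √(-3141/2) = 1191 - 3*I*√698/2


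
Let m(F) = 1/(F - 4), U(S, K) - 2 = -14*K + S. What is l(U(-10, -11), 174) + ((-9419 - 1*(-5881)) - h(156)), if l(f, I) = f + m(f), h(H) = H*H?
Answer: -3937375/142 ≈ -27728.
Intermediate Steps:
h(H) = H**2
U(S, K) = 2 + S - 14*K (U(S, K) = 2 + (-14*K + S) = 2 + (S - 14*K) = 2 + S - 14*K)
m(F) = 1/(-4 + F)
l(f, I) = f + 1/(-4 + f)
l(U(-10, -11), 174) + ((-9419 - 1*(-5881)) - h(156)) = (1 + (2 - 10 - 14*(-11))*(-4 + (2 - 10 - 14*(-11))))/(-4 + (2 - 10 - 14*(-11))) + ((-9419 - 1*(-5881)) - 1*156**2) = (1 + (2 - 10 + 154)*(-4 + (2 - 10 + 154)))/(-4 + (2 - 10 + 154)) + ((-9419 + 5881) - 1*24336) = (1 + 146*(-4 + 146))/(-4 + 146) + (-3538 - 24336) = (1 + 146*142)/142 - 27874 = (1 + 20732)/142 - 27874 = (1/142)*20733 - 27874 = 20733/142 - 27874 = -3937375/142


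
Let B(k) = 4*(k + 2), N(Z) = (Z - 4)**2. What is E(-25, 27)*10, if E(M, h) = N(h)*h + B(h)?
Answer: 143990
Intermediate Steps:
N(Z) = (-4 + Z)**2
B(k) = 8 + 4*k (B(k) = 4*(2 + k) = 8 + 4*k)
E(M, h) = 8 + 4*h + h*(-4 + h)**2 (E(M, h) = (-4 + h)**2*h + (8 + 4*h) = h*(-4 + h)**2 + (8 + 4*h) = 8 + 4*h + h*(-4 + h)**2)
E(-25, 27)*10 = (8 + 4*27 + 27*(-4 + 27)**2)*10 = (8 + 108 + 27*23**2)*10 = (8 + 108 + 27*529)*10 = (8 + 108 + 14283)*10 = 14399*10 = 143990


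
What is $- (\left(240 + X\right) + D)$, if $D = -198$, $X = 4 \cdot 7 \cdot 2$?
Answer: $-98$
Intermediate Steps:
$X = 56$ ($X = 28 \cdot 2 = 56$)
$- (\left(240 + X\right) + D) = - (\left(240 + 56\right) - 198) = - (296 - 198) = \left(-1\right) 98 = -98$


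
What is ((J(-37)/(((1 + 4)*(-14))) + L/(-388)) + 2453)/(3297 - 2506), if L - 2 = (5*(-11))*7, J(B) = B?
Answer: 33332323/10741780 ≈ 3.1031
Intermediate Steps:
L = -383 (L = 2 + (5*(-11))*7 = 2 - 55*7 = 2 - 385 = -383)
((J(-37)/(((1 + 4)*(-14))) + L/(-388)) + 2453)/(3297 - 2506) = ((-37*(-1/(14*(1 + 4))) - 383/(-388)) + 2453)/(3297 - 2506) = ((-37/(5*(-14)) - 383*(-1/388)) + 2453)/791 = ((-37/(-70) + 383/388) + 2453)*(1/791) = ((-37*(-1/70) + 383/388) + 2453)*(1/791) = ((37/70 + 383/388) + 2453)*(1/791) = (20583/13580 + 2453)*(1/791) = (33332323/13580)*(1/791) = 33332323/10741780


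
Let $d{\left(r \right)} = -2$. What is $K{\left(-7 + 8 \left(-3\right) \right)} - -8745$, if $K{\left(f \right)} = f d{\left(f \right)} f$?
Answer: $6823$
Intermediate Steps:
$K{\left(f \right)} = - 2 f^{2}$ ($K{\left(f \right)} = f \left(-2\right) f = - 2 f f = - 2 f^{2}$)
$K{\left(-7 + 8 \left(-3\right) \right)} - -8745 = - 2 \left(-7 + 8 \left(-3\right)\right)^{2} - -8745 = - 2 \left(-7 - 24\right)^{2} + 8745 = - 2 \left(-31\right)^{2} + 8745 = \left(-2\right) 961 + 8745 = -1922 + 8745 = 6823$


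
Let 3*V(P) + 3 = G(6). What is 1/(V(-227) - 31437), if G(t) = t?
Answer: -1/31436 ≈ -3.1811e-5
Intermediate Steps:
V(P) = 1 (V(P) = -1 + (⅓)*6 = -1 + 2 = 1)
1/(V(-227) - 31437) = 1/(1 - 31437) = 1/(-31436) = -1/31436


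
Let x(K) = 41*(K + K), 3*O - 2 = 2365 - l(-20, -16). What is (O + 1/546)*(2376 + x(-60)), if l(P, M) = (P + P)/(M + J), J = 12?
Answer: -181885400/91 ≈ -1.9987e+6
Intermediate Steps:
l(P, M) = 2*P/(12 + M) (l(P, M) = (P + P)/(M + 12) = (2*P)/(12 + M) = 2*P/(12 + M))
O = 2357/3 (O = 2/3 + (2365 - 2*(-20)/(12 - 16))/3 = 2/3 + (2365 - 2*(-20)/(-4))/3 = 2/3 + (2365 - 2*(-20)*(-1)/4)/3 = 2/3 + (2365 - 1*10)/3 = 2/3 + (2365 - 10)/3 = 2/3 + (1/3)*2355 = 2/3 + 785 = 2357/3 ≈ 785.67)
x(K) = 82*K (x(K) = 41*(2*K) = 82*K)
(O + 1/546)*(2376 + x(-60)) = (2357/3 + 1/546)*(2376 + 82*(-60)) = (2357/3 + 1/546)*(2376 - 4920) = (428975/546)*(-2544) = -181885400/91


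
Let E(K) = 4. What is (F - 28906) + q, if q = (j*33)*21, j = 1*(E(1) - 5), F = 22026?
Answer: -7573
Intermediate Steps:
j = -1 (j = 1*(4 - 5) = 1*(-1) = -1)
q = -693 (q = -1*33*21 = -33*21 = -693)
(F - 28906) + q = (22026 - 28906) - 693 = -6880 - 693 = -7573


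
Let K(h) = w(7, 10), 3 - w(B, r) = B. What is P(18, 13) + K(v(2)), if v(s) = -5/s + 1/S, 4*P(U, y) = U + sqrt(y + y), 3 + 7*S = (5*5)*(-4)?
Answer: 1/2 + sqrt(26)/4 ≈ 1.7748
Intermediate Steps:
S = -103/7 (S = -3/7 + ((5*5)*(-4))/7 = -3/7 + (25*(-4))/7 = -3/7 + (1/7)*(-100) = -3/7 - 100/7 = -103/7 ≈ -14.714)
w(B, r) = 3 - B
P(U, y) = U/4 + sqrt(2)*sqrt(y)/4 (P(U, y) = (U + sqrt(y + y))/4 = (U + sqrt(2*y))/4 = (U + sqrt(2)*sqrt(y))/4 = U/4 + sqrt(2)*sqrt(y)/4)
v(s) = -7/103 - 5/s (v(s) = -5/s + 1/(-103/7) = -5/s + 1*(-7/103) = -5/s - 7/103 = -7/103 - 5/s)
K(h) = -4 (K(h) = 3 - 1*7 = 3 - 7 = -4)
P(18, 13) + K(v(2)) = ((1/4)*18 + sqrt(2)*sqrt(13)/4) - 4 = (9/2 + sqrt(26)/4) - 4 = 1/2 + sqrt(26)/4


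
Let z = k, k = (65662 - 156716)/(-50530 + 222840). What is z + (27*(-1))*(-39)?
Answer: 90675688/86155 ≈ 1052.5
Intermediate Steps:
k = -45527/86155 (k = -91054/172310 = -91054*1/172310 = -45527/86155 ≈ -0.52843)
z = -45527/86155 ≈ -0.52843
z + (27*(-1))*(-39) = -45527/86155 + (27*(-1))*(-39) = -45527/86155 - 27*(-39) = -45527/86155 + 1053 = 90675688/86155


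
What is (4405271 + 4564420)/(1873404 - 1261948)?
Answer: 8969691/611456 ≈ 14.669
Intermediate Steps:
(4405271 + 4564420)/(1873404 - 1261948) = 8969691/611456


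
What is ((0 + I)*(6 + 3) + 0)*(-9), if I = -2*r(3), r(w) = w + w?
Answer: 972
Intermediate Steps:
r(w) = 2*w
I = -12 (I = -4*3 = -2*6 = -12)
((0 + I)*(6 + 3) + 0)*(-9) = ((0 - 12)*(6 + 3) + 0)*(-9) = (-12*9 + 0)*(-9) = (-108 + 0)*(-9) = -108*(-9) = 972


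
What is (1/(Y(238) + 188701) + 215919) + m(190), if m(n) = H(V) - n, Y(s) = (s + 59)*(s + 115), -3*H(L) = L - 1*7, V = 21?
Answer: 189972456769/880626 ≈ 2.1572e+5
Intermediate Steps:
H(L) = 7/3 - L/3 (H(L) = -(L - 1*7)/3 = -(L - 7)/3 = -(-7 + L)/3 = 7/3 - L/3)
Y(s) = (59 + s)*(115 + s)
m(n) = -14/3 - n (m(n) = (7/3 - ⅓*21) - n = (7/3 - 7) - n = -14/3 - n)
(1/(Y(238) + 188701) + 215919) + m(190) = (1/((6785 + 238² + 174*238) + 188701) + 215919) + (-14/3 - 1*190) = (1/((6785 + 56644 + 41412) + 188701) + 215919) + (-14/3 - 190) = (1/(104841 + 188701) + 215919) - 584/3 = (1/293542 + 215919) - 584/3 = 63381295099/293542 - 584/3 = 189972456769/880626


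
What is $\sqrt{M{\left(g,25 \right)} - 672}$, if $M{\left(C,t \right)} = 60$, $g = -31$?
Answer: $6 i \sqrt{17} \approx 24.739 i$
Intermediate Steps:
$\sqrt{M{\left(g,25 \right)} - 672} = \sqrt{60 - 672} = \sqrt{-612} = 6 i \sqrt{17}$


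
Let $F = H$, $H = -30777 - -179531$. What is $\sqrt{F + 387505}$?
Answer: $\sqrt{536259} \approx 732.3$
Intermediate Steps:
$H = 148754$ ($H = -30777 + 179531 = 148754$)
$F = 148754$
$\sqrt{F + 387505} = \sqrt{148754 + 387505} = \sqrt{536259}$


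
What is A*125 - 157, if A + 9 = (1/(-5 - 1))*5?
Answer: -8317/6 ≈ -1386.2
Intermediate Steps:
A = -59/6 (A = -9 + (1/(-5 - 1))*5 = -9 + (1/(-6))*5 = -9 - ⅙*1*5 = -9 - ⅙*5 = -9 - ⅚ = -59/6 ≈ -9.8333)
A*125 - 157 = -59/6*125 - 157 = -7375/6 - 157 = -8317/6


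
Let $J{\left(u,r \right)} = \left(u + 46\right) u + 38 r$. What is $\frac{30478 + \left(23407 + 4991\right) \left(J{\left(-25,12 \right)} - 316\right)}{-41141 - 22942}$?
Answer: $\frac{10902752}{64083} \approx 170.13$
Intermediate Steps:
$J{\left(u,r \right)} = 38 r + u \left(46 + u\right)$ ($J{\left(u,r \right)} = \left(46 + u\right) u + 38 r = u \left(46 + u\right) + 38 r = 38 r + u \left(46 + u\right)$)
$\frac{30478 + \left(23407 + 4991\right) \left(J{\left(-25,12 \right)} - 316\right)}{-41141 - 22942} = \frac{30478 + \left(23407 + 4991\right) \left(\left(\left(-25\right)^{2} + 38 \cdot 12 + 46 \left(-25\right)\right) - 316\right)}{-41141 - 22942} = \frac{30478 + 28398 \left(\left(625 + 456 - 1150\right) - 316\right)}{-64083} = \left(30478 + 28398 \left(-69 - 316\right)\right) \left(- \frac{1}{64083}\right) = \left(30478 + 28398 \left(-385\right)\right) \left(- \frac{1}{64083}\right) = \left(30478 - 10933230\right) \left(- \frac{1}{64083}\right) = \left(-10902752\right) \left(- \frac{1}{64083}\right) = \frac{10902752}{64083}$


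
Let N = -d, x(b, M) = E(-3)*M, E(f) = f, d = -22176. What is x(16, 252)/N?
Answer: -3/88 ≈ -0.034091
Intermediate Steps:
x(b, M) = -3*M
N = 22176 (N = -1*(-22176) = 22176)
x(16, 252)/N = -3*252/22176 = -756*1/22176 = -3/88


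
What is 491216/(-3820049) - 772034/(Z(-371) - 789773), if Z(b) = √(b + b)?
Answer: 2022812868740254282/2382722681803441279 + 772034*I*√742/623741392271 ≈ 0.84895 + 3.3716e-5*I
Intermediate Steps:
Z(b) = √2*√b (Z(b) = √(2*b) = √2*√b)
491216/(-3820049) - 772034/(Z(-371) - 789773) = 491216/(-3820049) - 772034/(√2*√(-371) - 789773) = 491216*(-1/3820049) - 772034/(√2*(I*√371) - 789773) = -491216/3820049 - 772034/(I*√742 - 789773) = -491216/3820049 - 772034/(-789773 + I*√742)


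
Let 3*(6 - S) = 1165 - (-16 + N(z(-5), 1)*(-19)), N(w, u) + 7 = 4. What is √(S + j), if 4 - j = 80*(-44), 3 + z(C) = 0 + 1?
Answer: √28398/3 ≈ 56.172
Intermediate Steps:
z(C) = -2 (z(C) = -3 + (0 + 1) = -3 + 1 = -2)
N(w, u) = -3 (N(w, u) = -7 + 4 = -3)
j = 3524 (j = 4 - 80*(-44) = 4 - 1*(-3520) = 4 + 3520 = 3524)
S = -1106/3 (S = 6 - (1165 - (-16 - 3*(-19)))/3 = 6 - (1165 - (-16 + 57))/3 = 6 - (1165 - 1*41)/3 = 6 - (1165 - 41)/3 = 6 - ⅓*1124 = 6 - 1124/3 = -1106/3 ≈ -368.67)
√(S + j) = √(-1106/3 + 3524) = √(9466/3) = √28398/3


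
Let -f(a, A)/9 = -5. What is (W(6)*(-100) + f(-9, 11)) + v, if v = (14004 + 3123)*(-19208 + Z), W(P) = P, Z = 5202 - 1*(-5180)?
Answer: -151163457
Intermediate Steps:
Z = 10382 (Z = 5202 + 5180 = 10382)
f(a, A) = 45 (f(a, A) = -9*(-5) = 45)
v = -151162902 (v = (14004 + 3123)*(-19208 + 10382) = 17127*(-8826) = -151162902)
(W(6)*(-100) + f(-9, 11)) + v = (6*(-100) + 45) - 151162902 = (-600 + 45) - 151162902 = -555 - 151162902 = -151163457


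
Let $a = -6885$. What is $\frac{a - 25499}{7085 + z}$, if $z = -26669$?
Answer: $\frac{253}{153} \approx 1.6536$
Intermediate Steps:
$\frac{a - 25499}{7085 + z} = \frac{-6885 - 25499}{7085 - 26669} = - \frac{32384}{-19584} = \left(-32384\right) \left(- \frac{1}{19584}\right) = \frac{253}{153}$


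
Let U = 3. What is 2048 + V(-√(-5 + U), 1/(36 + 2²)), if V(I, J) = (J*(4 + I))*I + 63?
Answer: 42219/20 - I*√2/10 ≈ 2110.9 - 0.14142*I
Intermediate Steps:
V(I, J) = 63 + I*J*(4 + I) (V(I, J) = I*J*(4 + I) + 63 = 63 + I*J*(4 + I))
2048 + V(-√(-5 + U), 1/(36 + 2²)) = 2048 + (63 + (-√(-5 + 3))²/(36 + 2²) + 4*(-√(-5 + 3))/(36 + 2²)) = 2048 + (63 + (-√(-2))²/(36 + 4) + 4*(-√(-2))/(36 + 4)) = 2048 + (63 + (-I*√2)²/40 + 4*(-I*√2)/40) = 2048 + (63 + (-I*√2)²/40 + 4*(-I*√2)*(1/40)) = 2048 + (63 + (1/40)*(-2) - I*√2/10) = 2048 + (63 - 1/20 - I*√2/10) = 2048 + (1259/20 - I*√2/10) = 42219/20 - I*√2/10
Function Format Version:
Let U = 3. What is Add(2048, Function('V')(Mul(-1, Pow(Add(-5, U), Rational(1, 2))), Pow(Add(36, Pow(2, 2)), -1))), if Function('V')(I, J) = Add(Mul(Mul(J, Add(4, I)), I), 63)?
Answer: Add(Rational(42219, 20), Mul(Rational(-1, 10), I, Pow(2, Rational(1, 2)))) ≈ Add(2110.9, Mul(-0.14142, I))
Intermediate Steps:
Function('V')(I, J) = Add(63, Mul(I, J, Add(4, I))) (Function('V')(I, J) = Add(Mul(I, J, Add(4, I)), 63) = Add(63, Mul(I, J, Add(4, I))))
Add(2048, Function('V')(Mul(-1, Pow(Add(-5, U), Rational(1, 2))), Pow(Add(36, Pow(2, 2)), -1))) = Add(2048, Add(63, Mul(Pow(Add(36, Pow(2, 2)), -1), Pow(Mul(-1, Pow(Add(-5, 3), Rational(1, 2))), 2)), Mul(4, Mul(-1, Pow(Add(-5, 3), Rational(1, 2))), Pow(Add(36, Pow(2, 2)), -1)))) = Add(2048, Add(63, Mul(Pow(Add(36, 4), -1), Pow(Mul(-1, Pow(-2, Rational(1, 2))), 2)), Mul(4, Mul(-1, Pow(-2, Rational(1, 2))), Pow(Add(36, 4), -1)))) = Add(2048, Add(63, Mul(Pow(40, -1), Pow(Mul(-1, Mul(I, Pow(2, Rational(1, 2)))), 2)), Mul(4, Mul(-1, Mul(I, Pow(2, Rational(1, 2)))), Pow(40, -1)))) = Add(2048, Add(63, Mul(Rational(1, 40), Pow(Mul(-1, I, Pow(2, Rational(1, 2))), 2)), Mul(4, Mul(-1, I, Pow(2, Rational(1, 2))), Rational(1, 40)))) = Add(2048, Add(63, Mul(Rational(1, 40), -2), Mul(Rational(-1, 10), I, Pow(2, Rational(1, 2))))) = Add(2048, Add(63, Rational(-1, 20), Mul(Rational(-1, 10), I, Pow(2, Rational(1, 2))))) = Add(2048, Add(Rational(1259, 20), Mul(Rational(-1, 10), I, Pow(2, Rational(1, 2))))) = Add(Rational(42219, 20), Mul(Rational(-1, 10), I, Pow(2, Rational(1, 2))))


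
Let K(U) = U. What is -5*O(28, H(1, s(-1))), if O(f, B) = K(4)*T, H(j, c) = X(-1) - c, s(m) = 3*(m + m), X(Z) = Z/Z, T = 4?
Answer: -80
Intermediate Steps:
X(Z) = 1
s(m) = 6*m (s(m) = 3*(2*m) = 6*m)
H(j, c) = 1 - c
O(f, B) = 16 (O(f, B) = 4*4 = 16)
-5*O(28, H(1, s(-1))) = -5*16 = -80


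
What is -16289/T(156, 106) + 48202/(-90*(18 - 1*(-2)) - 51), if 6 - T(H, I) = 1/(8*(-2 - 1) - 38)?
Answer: -1887337564/690423 ≈ -2733.6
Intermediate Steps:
T(H, I) = 373/62 (T(H, I) = 6 - 1/(8*(-2 - 1) - 38) = 6 - 1/(8*(-3) - 38) = 6 - 1/(-24 - 38) = 6 - 1/(-62) = 6 - 1*(-1/62) = 6 + 1/62 = 373/62)
-16289/T(156, 106) + 48202/(-90*(18 - 1*(-2)) - 51) = -16289/373/62 + 48202/(-90*(18 - 1*(-2)) - 51) = -16289*62/373 + 48202/(-90*(18 + 2) - 51) = -1009918/373 + 48202/(-90*20 - 51) = -1009918/373 + 48202/(-1800 - 51) = -1009918/373 + 48202/(-1851) = -1009918/373 + 48202*(-1/1851) = -1009918/373 - 48202/1851 = -1887337564/690423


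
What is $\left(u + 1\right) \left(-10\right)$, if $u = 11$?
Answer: $-120$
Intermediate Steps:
$\left(u + 1\right) \left(-10\right) = \left(11 + 1\right) \left(-10\right) = 12 \left(-10\right) = -120$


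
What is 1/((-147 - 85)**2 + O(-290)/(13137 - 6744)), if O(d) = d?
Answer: 6393/344096542 ≈ 1.8579e-5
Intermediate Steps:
1/((-147 - 85)**2 + O(-290)/(13137 - 6744)) = 1/((-147 - 85)**2 - 290/(13137 - 6744)) = 1/((-232)**2 - 290/6393) = 1/(53824 - 290*1/6393) = 1/(53824 - 290/6393) = 1/(344096542/6393) = 6393/344096542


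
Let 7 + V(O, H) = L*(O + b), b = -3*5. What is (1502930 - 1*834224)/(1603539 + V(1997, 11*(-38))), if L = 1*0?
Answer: 334353/801766 ≈ 0.41702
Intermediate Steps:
b = -15
L = 0
V(O, H) = -7 (V(O, H) = -7 + 0*(O - 15) = -7 + 0*(-15 + O) = -7 + 0 = -7)
(1502930 - 1*834224)/(1603539 + V(1997, 11*(-38))) = (1502930 - 1*834224)/(1603539 - 7) = (1502930 - 834224)/1603532 = 668706*(1/1603532) = 334353/801766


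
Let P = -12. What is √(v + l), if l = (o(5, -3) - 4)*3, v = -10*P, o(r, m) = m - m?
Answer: 6*√3 ≈ 10.392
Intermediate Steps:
o(r, m) = 0
v = 120 (v = -10*(-12) = 120)
l = -12 (l = (0 - 4)*3 = -4*3 = -12)
√(v + l) = √(120 - 12) = √108 = 6*√3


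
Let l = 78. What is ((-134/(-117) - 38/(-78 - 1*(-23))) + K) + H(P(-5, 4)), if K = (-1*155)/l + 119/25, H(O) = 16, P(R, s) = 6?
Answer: 1326191/64350 ≈ 20.609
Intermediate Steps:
K = 5407/1950 (K = -1*155/78 + 119/25 = -155*1/78 + 119*(1/25) = -155/78 + 119/25 = 5407/1950 ≈ 2.7728)
((-134/(-117) - 38/(-78 - 1*(-23))) + K) + H(P(-5, 4)) = ((-134/(-117) - 38/(-78 - 1*(-23))) + 5407/1950) + 16 = ((-134*(-1/117) - 38/(-78 + 23)) + 5407/1950) + 16 = ((134/117 - 38/(-55)) + 5407/1950) + 16 = ((134/117 - 38*(-1/55)) + 5407/1950) + 16 = ((134/117 + 38/55) + 5407/1950) + 16 = (11816/6435 + 5407/1950) + 16 = 296591/64350 + 16 = 1326191/64350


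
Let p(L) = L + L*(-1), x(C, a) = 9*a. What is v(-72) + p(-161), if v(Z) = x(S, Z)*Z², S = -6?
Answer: -3359232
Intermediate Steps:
p(L) = 0 (p(L) = L - L = 0)
v(Z) = 9*Z³ (v(Z) = (9*Z)*Z² = 9*Z³)
v(-72) + p(-161) = 9*(-72)³ + 0 = 9*(-373248) + 0 = -3359232 + 0 = -3359232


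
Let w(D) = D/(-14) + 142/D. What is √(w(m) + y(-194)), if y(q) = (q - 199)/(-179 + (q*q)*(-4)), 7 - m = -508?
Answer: I*√4790355346493679270/362237610 ≈ 6.0421*I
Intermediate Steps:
m = 515 (m = 7 - 1*(-508) = 7 + 508 = 515)
w(D) = 142/D - D/14 (w(D) = D*(-1/14) + 142/D = -D/14 + 142/D = 142/D - D/14)
y(q) = (-199 + q)/(-179 - 4*q²) (y(q) = (-199 + q)/(-179 + q²*(-4)) = (-199 + q)/(-179 - 4*q²))
√(w(m) + y(-194)) = √((142/515 - 1/14*515) + (199 - 1*(-194))/(179 + 4*(-194)²)) = √((142*(1/515) - 515/14) + (199 + 194)/(179 + 4*37636)) = √((142/515 - 515/14) + 393/(179 + 150544)) = √(-263237/7210 + 393/150723) = √(-263237/7210 + (1/150723)*393) = √(-263237/7210 + 131/50241) = √(-13224345607/362237610) = I*√4790355346493679270/362237610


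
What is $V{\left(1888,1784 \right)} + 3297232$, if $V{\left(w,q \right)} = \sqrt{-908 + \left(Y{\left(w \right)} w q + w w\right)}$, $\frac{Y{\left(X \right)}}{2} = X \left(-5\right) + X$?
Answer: $3297232 + 2 i \sqrt{12717402083} \approx 3.2972 \cdot 10^{6} + 2.2554 \cdot 10^{5} i$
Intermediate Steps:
$Y{\left(X \right)} = - 8 X$ ($Y{\left(X \right)} = 2 \left(X \left(-5\right) + X\right) = 2 \left(- 5 X + X\right) = 2 \left(- 4 X\right) = - 8 X$)
$V{\left(w,q \right)} = \sqrt{-908 + w^{2} - 8 q w^{2}}$ ($V{\left(w,q \right)} = \sqrt{-908 + \left(- 8 w w q + w w\right)} = \sqrt{-908 + \left(- 8 w^{2} q + w^{2}\right)} = \sqrt{-908 - \left(- w^{2} + 8 q w^{2}\right)} = \sqrt{-908 + w^{2} - 8 q w^{2}}$)
$V{\left(1888,1784 \right)} + 3297232 = \sqrt{-908 + 1888^{2} - 14272 \cdot 1888^{2}} + 3297232 = \sqrt{-908 + 3564544 - 14272 \cdot 3564544} + 3297232 = \sqrt{-908 + 3564544 - 50873171968} + 3297232 = \sqrt{-50869608332} + 3297232 = 2 i \sqrt{12717402083} + 3297232 = 3297232 + 2 i \sqrt{12717402083}$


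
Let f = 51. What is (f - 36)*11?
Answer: 165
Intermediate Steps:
(f - 36)*11 = (51 - 36)*11 = 15*11 = 165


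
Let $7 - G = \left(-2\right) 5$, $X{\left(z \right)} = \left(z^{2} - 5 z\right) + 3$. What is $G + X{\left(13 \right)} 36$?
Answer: $3869$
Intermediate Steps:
$X{\left(z \right)} = 3 + z^{2} - 5 z$
$G = 17$ ($G = 7 - \left(-2\right) 5 = 7 - -10 = 7 + 10 = 17$)
$G + X{\left(13 \right)} 36 = 17 + \left(3 + 13^{2} - 65\right) 36 = 17 + \left(3 + 169 - 65\right) 36 = 17 + 107 \cdot 36 = 17 + 3852 = 3869$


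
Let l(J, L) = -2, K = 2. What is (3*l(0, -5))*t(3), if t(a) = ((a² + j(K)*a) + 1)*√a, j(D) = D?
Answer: -96*√3 ≈ -166.28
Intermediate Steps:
t(a) = √a*(1 + a² + 2*a) (t(a) = ((a² + 2*a) + 1)*√a = (1 + a² + 2*a)*√a = √a*(1 + a² + 2*a))
(3*l(0, -5))*t(3) = (3*(-2))*(√3*(1 + 3² + 2*3)) = -6*√3*(1 + 9 + 6) = -6*√3*16 = -96*√3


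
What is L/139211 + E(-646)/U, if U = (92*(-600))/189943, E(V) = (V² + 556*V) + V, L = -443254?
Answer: -760144862819231/3842223600 ≈ -1.9784e+5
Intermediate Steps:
E(V) = V² + 557*V
U = -55200/189943 (U = -55200*1/189943 = -55200/189943 ≈ -0.29061)
L/139211 + E(-646)/U = -443254/139211 + (-646*(557 - 646))/(-55200/189943) = -443254*1/139211 - 646*(-89)*(-189943/55200) = -443254/139211 + 57494*(-189943/55200) = -443254/139211 - 5460291421/27600 = -760144862819231/3842223600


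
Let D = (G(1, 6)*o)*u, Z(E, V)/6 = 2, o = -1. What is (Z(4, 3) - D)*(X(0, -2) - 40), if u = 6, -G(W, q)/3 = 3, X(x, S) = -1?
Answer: 1722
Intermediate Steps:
G(W, q) = -9 (G(W, q) = -3*3 = -9)
Z(E, V) = 12 (Z(E, V) = 6*2 = 12)
D = 54 (D = -9*(-1)*6 = 9*6 = 54)
(Z(4, 3) - D)*(X(0, -2) - 40) = (12 - 1*54)*(-1 - 40) = (12 - 54)*(-41) = -42*(-41) = 1722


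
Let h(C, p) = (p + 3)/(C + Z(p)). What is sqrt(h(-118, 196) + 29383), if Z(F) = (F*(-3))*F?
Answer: 21*sqrt(886774487554)/115366 ≈ 171.41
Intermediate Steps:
Z(F) = -3*F**2 (Z(F) = (-3*F)*F = -3*F**2)
h(C, p) = (3 + p)/(C - 3*p**2) (h(C, p) = (p + 3)/(C - 3*p**2) = (3 + p)/(C - 3*p**2))
sqrt(h(-118, 196) + 29383) = sqrt((3 + 196)/(-118 - 3*196**2) + 29383) = sqrt(199/(-118 - 3*38416) + 29383) = sqrt(199/(-118 - 115248) + 29383) = sqrt(199/(-115366) + 29383) = sqrt(-1/115366*199 + 29383) = sqrt(-199/115366 + 29383) = sqrt(3389798979/115366) = 21*sqrt(886774487554)/115366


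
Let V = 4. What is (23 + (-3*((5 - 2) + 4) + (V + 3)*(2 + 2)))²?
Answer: 900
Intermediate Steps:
(23 + (-3*((5 - 2) + 4) + (V + 3)*(2 + 2)))² = (23 + (-3*((5 - 2) + 4) + (4 + 3)*(2 + 2)))² = (23 + (-3*(3 + 4) + 7*4))² = (23 + (-3*7 + 28))² = (23 + (-21 + 28))² = (23 + 7)² = 30² = 900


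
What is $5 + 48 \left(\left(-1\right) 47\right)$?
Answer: $-2251$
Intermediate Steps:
$5 + 48 \left(\left(-1\right) 47\right) = 5 + 48 \left(-47\right) = 5 - 2256 = -2251$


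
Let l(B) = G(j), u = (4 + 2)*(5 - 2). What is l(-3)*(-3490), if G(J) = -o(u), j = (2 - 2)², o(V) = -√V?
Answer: -10470*√2 ≈ -14807.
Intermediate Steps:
u = 18 (u = 6*3 = 18)
j = 0 (j = 0² = 0)
G(J) = 3*√2 (G(J) = -(-1)*√18 = -(-1)*3*√2 = -(-3)*√2 = 3*√2)
l(B) = 3*√2
l(-3)*(-3490) = (3*√2)*(-3490) = -10470*√2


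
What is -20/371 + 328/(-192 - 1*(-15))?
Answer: -125228/65667 ≈ -1.9070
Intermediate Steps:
-20/371 + 328/(-192 - 1*(-15)) = -20*1/371 + 328/(-192 + 15) = -20/371 + 328/(-177) = -20/371 + 328*(-1/177) = -20/371 - 328/177 = -125228/65667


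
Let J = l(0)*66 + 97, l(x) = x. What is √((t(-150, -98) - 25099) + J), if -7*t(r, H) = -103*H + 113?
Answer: I*√1296547/7 ≈ 162.67*I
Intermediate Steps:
t(r, H) = -113/7 + 103*H/7 (t(r, H) = -(-103*H + 113)/7 = -(113 - 103*H)/7 = -113/7 + 103*H/7)
J = 97 (J = 0*66 + 97 = 0 + 97 = 97)
√((t(-150, -98) - 25099) + J) = √(((-113/7 + (103/7)*(-98)) - 25099) + 97) = √(((-113/7 - 1442) - 25099) + 97) = √((-10207/7 - 25099) + 97) = √(-185900/7 + 97) = √(-185221/7) = I*√1296547/7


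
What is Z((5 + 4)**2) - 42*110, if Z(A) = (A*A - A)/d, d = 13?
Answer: -53580/13 ≈ -4121.5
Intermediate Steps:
Z(A) = -A/13 + A**2/13 (Z(A) = (A*A - A)/13 = (A**2 - A)*(1/13) = -A/13 + A**2/13)
Z((5 + 4)**2) - 42*110 = (5 + 4)**2*(-1 + (5 + 4)**2)/13 - 42*110 = (1/13)*9**2*(-1 + 9**2) - 4620 = (1/13)*81*(-1 + 81) - 4620 = (1/13)*81*80 - 4620 = 6480/13 - 4620 = -53580/13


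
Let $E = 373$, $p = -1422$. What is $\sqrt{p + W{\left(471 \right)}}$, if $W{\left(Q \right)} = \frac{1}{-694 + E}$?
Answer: $\frac{i \sqrt{146524623}}{321} \approx 37.709 i$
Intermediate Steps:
$W{\left(Q \right)} = - \frac{1}{321}$ ($W{\left(Q \right)} = \frac{1}{-694 + 373} = \frac{1}{-321} = - \frac{1}{321}$)
$\sqrt{p + W{\left(471 \right)}} = \sqrt{-1422 - \frac{1}{321}} = \sqrt{- \frac{456463}{321}} = \frac{i \sqrt{146524623}}{321}$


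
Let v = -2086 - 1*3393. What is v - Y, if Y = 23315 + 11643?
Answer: -40437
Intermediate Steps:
v = -5479 (v = -2086 - 3393 = -5479)
Y = 34958
v - Y = -5479 - 1*34958 = -5479 - 34958 = -40437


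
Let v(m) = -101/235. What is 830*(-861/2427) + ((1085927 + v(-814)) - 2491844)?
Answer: -267341971514/190115 ≈ -1.4062e+6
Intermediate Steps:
v(m) = -101/235 (v(m) = -101*1/235 = -101/235)
830*(-861/2427) + ((1085927 + v(-814)) - 2491844) = 830*(-861/2427) + ((1085927 - 101/235) - 2491844) = 830*(-861*1/2427) + (255192744/235 - 2491844) = 830*(-287/809) - 330390596/235 = -238210/809 - 330390596/235 = -267341971514/190115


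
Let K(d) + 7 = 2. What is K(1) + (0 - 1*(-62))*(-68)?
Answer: -4221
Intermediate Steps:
K(d) = -5 (K(d) = -7 + 2 = -5)
K(1) + (0 - 1*(-62))*(-68) = -5 + (0 - 1*(-62))*(-68) = -5 + (0 + 62)*(-68) = -5 + 62*(-68) = -5 - 4216 = -4221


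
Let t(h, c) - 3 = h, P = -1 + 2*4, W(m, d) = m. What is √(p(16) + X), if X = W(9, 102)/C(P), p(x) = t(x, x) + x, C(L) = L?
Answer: √1778/7 ≈ 6.0238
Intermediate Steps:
P = 7 (P = -1 + 8 = 7)
t(h, c) = 3 + h
p(x) = 3 + 2*x (p(x) = (3 + x) + x = 3 + 2*x)
X = 9/7 ≈ 1.2857
√(p(16) + X) = √((3 + 2*16) + 9/7) = √((3 + 32) + 9/7) = √(35 + 9/7) = √(254/7) = √1778/7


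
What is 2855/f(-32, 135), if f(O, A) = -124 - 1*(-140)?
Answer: 2855/16 ≈ 178.44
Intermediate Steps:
f(O, A) = 16 (f(O, A) = -124 + 140 = 16)
2855/f(-32, 135) = 2855/16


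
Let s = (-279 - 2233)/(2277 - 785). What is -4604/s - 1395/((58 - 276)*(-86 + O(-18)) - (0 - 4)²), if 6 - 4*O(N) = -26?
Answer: 235261939/86036 ≈ 2734.5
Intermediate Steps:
O(N) = 8 (O(N) = 3/2 - ¼*(-26) = 3/2 + 13/2 = 8)
s = -628/373 (s = -2512/1492 = -2512*1/1492 = -628/373 ≈ -1.6836)
-4604/s - 1395/((58 - 276)*(-86 + O(-18)) - (0 - 4)²) = -4604/(-628/373) - 1395/((58 - 276)*(-86 + 8) - (0 - 4)²) = -4604*(-373/628) - 1395/(-218*(-78) - 1*(-4)²) = 429323/157 - 1395/(17004 - 1*16) = 429323/157 - 1395/(17004 - 16) = 429323/157 - 1395/16988 = 429323/157 - 1395*1/16988 = 429323/157 - 45/548 = 235261939/86036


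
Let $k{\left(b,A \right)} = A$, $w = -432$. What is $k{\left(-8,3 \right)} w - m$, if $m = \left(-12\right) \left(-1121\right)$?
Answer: $-14748$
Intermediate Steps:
$m = 13452$
$k{\left(-8,3 \right)} w - m = 3 \left(-432\right) - 13452 = -1296 - 13452 = -14748$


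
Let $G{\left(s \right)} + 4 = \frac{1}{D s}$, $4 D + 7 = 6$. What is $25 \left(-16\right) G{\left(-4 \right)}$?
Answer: $1200$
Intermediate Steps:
$D = - \frac{1}{4}$ ($D = - \frac{7}{4} + \frac{1}{4} \cdot 6 = - \frac{7}{4} + \frac{3}{2} = - \frac{1}{4} \approx -0.25$)
$G{\left(s \right)} = -4 - \frac{4}{s}$ ($G{\left(s \right)} = -4 + \frac{1}{\left(- \frac{1}{4}\right) s} = -4 - \frac{4}{s}$)
$25 \left(-16\right) G{\left(-4 \right)} = 25 \left(-16\right) \left(-4 - \frac{4}{-4}\right) = - 400 \left(-4 - -1\right) = - 400 \left(-4 + 1\right) = \left(-400\right) \left(-3\right) = 1200$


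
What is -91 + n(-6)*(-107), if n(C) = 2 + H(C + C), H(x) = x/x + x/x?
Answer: -519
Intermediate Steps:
H(x) = 2 (H(x) = 1 + 1 = 2)
n(C) = 4 (n(C) = 2 + 2 = 4)
-91 + n(-6)*(-107) = -91 + 4*(-107) = -91 - 428 = -519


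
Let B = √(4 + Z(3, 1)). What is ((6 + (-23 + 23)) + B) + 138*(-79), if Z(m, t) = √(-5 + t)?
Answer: -10896 + √(4 + 2*I) ≈ -10894.0 + 0.48587*I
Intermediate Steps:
B = √(4 + 2*I) (B = √(4 + √(-5 + 1)) = √(4 + √(-4)) = √(4 + 2*I) ≈ 2.0582 + 0.48587*I)
((6 + (-23 + 23)) + B) + 138*(-79) = ((6 + (-23 + 23)) + √(4 + 2*I)) + 138*(-79) = ((6 + 0) + √(4 + 2*I)) - 10902 = (6 + √(4 + 2*I)) - 10902 = -10896 + √(4 + 2*I)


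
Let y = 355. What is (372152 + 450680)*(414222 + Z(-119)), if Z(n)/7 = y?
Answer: 342879854224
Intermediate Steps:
Z(n) = 2485 (Z(n) = 7*355 = 2485)
(372152 + 450680)*(414222 + Z(-119)) = (372152 + 450680)*(414222 + 2485) = 822832*416707 = 342879854224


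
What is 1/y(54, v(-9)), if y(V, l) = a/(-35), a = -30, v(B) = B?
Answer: 7/6 ≈ 1.1667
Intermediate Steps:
y(V, l) = 6/7 (y(V, l) = -30/(-35) = -30*(-1/35) = 6/7)
1/y(54, v(-9)) = 1/(6/7) = 7/6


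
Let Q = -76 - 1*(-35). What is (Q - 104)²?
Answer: 21025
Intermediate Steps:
Q = -41 (Q = -76 + 35 = -41)
(Q - 104)² = (-41 - 104)² = (-145)² = 21025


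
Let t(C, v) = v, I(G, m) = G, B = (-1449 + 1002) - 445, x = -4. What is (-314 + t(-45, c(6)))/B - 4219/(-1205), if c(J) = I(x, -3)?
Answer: 2073269/537430 ≈ 3.8577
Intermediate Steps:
B = -892 (B = -447 - 445 = -892)
c(J) = -4
(-314 + t(-45, c(6)))/B - 4219/(-1205) = (-314 - 4)/(-892) - 4219/(-1205) = -318*(-1/892) - 4219*(-1/1205) = 159/446 + 4219/1205 = 2073269/537430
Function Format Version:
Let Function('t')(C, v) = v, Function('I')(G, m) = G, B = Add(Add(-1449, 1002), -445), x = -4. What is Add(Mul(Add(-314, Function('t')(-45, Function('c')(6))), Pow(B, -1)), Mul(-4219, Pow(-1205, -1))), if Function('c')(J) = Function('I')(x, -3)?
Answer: Rational(2073269, 537430) ≈ 3.8577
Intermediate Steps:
B = -892 (B = Add(-447, -445) = -892)
Function('c')(J) = -4
Add(Mul(Add(-314, Function('t')(-45, Function('c')(6))), Pow(B, -1)), Mul(-4219, Pow(-1205, -1))) = Add(Mul(Add(-314, -4), Pow(-892, -1)), Mul(-4219, Pow(-1205, -1))) = Add(Mul(-318, Rational(-1, 892)), Mul(-4219, Rational(-1, 1205))) = Add(Rational(159, 446), Rational(4219, 1205)) = Rational(2073269, 537430)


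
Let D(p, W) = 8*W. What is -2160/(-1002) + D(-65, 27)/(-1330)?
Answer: 221364/111055 ≈ 1.9933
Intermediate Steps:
-2160/(-1002) + D(-65, 27)/(-1330) = -2160/(-1002) + (8*27)/(-1330) = -2160*(-1/1002) + 216*(-1/1330) = 360/167 - 108/665 = 221364/111055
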